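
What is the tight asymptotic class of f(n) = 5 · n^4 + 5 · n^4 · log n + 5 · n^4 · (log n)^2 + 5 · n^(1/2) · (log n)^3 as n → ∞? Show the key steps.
f(n) ∈ Θ(n^4 · (log n)^2)

Compare the terms by growth order. For large n, n^a · (log n)^b dominates n^a' · (log n)^b' iff a > a', or (a = a' and b > b'). Ranking the 4 terms shows the dominant one is 5 · n^4 · (log n)^2. Hence f(n) ∈ Θ(n^4 · (log n)^2).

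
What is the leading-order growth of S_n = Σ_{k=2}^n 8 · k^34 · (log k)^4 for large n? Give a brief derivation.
S_n ~ 8 · n^35 · (log n)^4 / 35

By integral comparison, S_n = ∫_1^n 8 · x^34 · (log x)^4 dx + O(n^34 · (log n)^4). For the integral, the leading term of ∫_1^n x^34 (log x)^4 dx is n^35/35 · (log n)^4 (by repeated integration by parts; each step lowers the log-exponent and produces a relatively O(1/log n) correction). Hence S_n ~ 8 · n^35 · (log n)^4 / 35.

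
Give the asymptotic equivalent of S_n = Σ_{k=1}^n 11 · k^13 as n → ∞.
S_n ~ 11 · n^14 / 14

By integral comparison (Euler-Maclaurin), Σ_{k=1}^n 11 · k^13 = 11 · ∫_0^n x^13 dx + O(n^13) = 11 · n^14/14 + O(n^13). (Equivalently, Faulhaber's formula gives the same leading term.)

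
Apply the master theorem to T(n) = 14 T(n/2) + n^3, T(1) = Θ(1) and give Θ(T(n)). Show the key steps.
T(n) = Θ(n^(log_2 14))

Master theorem: compare f(n) = n^3 to n^(log_2 14) where log_2 14 ≈ 3.807. Since 3 < log_2 14, we have f(n) = O(n^(log_2 14 − ε)) for some ε > 0 — Case 1. Hence T(n) = Θ(n^(log_2 14)).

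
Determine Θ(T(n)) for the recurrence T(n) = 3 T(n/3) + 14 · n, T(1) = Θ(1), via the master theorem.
T(n) = Θ(n log n)

log_3 3 = 1, and f(n) = 14 · n = Θ(n^(log_3 3)). This is Case 2 of the master theorem: T(n) = Θ(f(n) · log n) = Θ(n log n).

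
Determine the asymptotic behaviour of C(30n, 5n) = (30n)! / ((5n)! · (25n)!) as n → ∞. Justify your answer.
C(30n, 5n) ~ (46656/3125)^(5n) · sqrt(3/(5π·5n))

Write N = 5n. Apply Stirling to each factorial:
  (6N)! ~ sqrt(2π·6N) · (6N/e)^(6N),
  N! ~ sqrt(2π N) · (N/e)^N,
  (5N)! ~ sqrt(2π·5N) · (5N/e)^(5N).
The exponential factors combine to (6N)^(6N) / (N^N · (5N)^(5N)) = 6^(6N)/5^(5N) = (6^6/5^5)^N = (46656/3125)^N.
The square-root prefactors combine to sqrt(2π·6N) / (sqrt(2π N)·sqrt(2π·5N)) = sqrt(6 / (2π·5·N)) = sqrt(3/(5π·5n)).
Substituting N = 5n: C(30n, 5n) ~ (46656/3125)^(5n) · sqrt(3/(5π·5n)).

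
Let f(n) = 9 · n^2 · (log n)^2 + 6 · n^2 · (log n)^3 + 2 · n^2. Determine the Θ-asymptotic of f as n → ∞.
f(n) ∈ Θ(n^2 · (log n)^3)

Compare the terms by growth order. For large n, n^a · (log n)^b dominates n^a' · (log n)^b' iff a > a', or (a = a' and b > b'). Ranking the 3 terms shows the dominant one is 6 · n^2 · (log n)^3. Hence f(n) ∈ Θ(n^2 · (log n)^3).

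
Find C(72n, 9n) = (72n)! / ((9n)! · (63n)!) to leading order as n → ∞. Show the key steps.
C(72n, 9n) ~ (16777216/823543)^(9n) · sqrt(4/(7π·9n))

Write N = 9n. Apply Stirling to each factorial:
  (8N)! ~ sqrt(2π·8N) · (8N/e)^(8N),
  N! ~ sqrt(2π N) · (N/e)^N,
  (7N)! ~ sqrt(2π·7N) · (7N/e)^(7N).
The exponential factors combine to (8N)^(8N) / (N^N · (7N)^(7N)) = 8^(8N)/7^(7N) = (8^8/7^7)^N = (16777216/823543)^N.
The square-root prefactors combine to sqrt(2π·8N) / (sqrt(2π N)·sqrt(2π·7N)) = sqrt(8 / (2π·7·N)) = sqrt(4/(7π·9n)).
Substituting N = 9n: C(72n, 9n) ~ (16777216/823543)^(9n) · sqrt(4/(7π·9n)).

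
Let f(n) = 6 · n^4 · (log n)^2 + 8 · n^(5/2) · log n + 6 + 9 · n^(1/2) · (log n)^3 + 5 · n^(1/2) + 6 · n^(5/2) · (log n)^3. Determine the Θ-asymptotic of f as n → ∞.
f(n) ∈ Θ(n^4 · (log n)^2)

Compare the terms by growth order. For large n, n^a · (log n)^b dominates n^a' · (log n)^b' iff a > a', or (a = a' and b > b'). Ranking the 6 terms shows the dominant one is 6 · n^4 · (log n)^2. Hence f(n) ∈ Θ(n^4 · (log n)^2).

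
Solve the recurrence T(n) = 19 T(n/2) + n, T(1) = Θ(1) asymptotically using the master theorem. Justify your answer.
T(n) = Θ(n^(log_2 19))

Master theorem: compare f(n) = n to n^(log_2 19) where log_2 19 ≈ 4.248. Since 1 < log_2 19, we have f(n) = O(n^(log_2 19 − ε)) for some ε > 0 — Case 1. Hence T(n) = Θ(n^(log_2 19)).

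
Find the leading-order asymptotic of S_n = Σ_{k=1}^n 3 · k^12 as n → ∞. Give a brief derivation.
S_n ~ 3 · n^13 / 13

By integral comparison (Euler-Maclaurin), Σ_{k=1}^n 3 · k^12 = 3 · ∫_0^n x^12 dx + O(n^12) = 3 · n^13/13 + O(n^12). (Equivalently, Faulhaber's formula gives the same leading term.)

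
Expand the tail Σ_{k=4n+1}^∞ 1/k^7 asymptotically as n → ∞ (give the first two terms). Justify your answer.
Σ_{k>4n} 1/k^7 = 1/(6 · (4n)^6) − 1/(2 · (4n)^7) + O(1/(4n)^8)

Compare to the integral: ∫_{4n}^∞ x^(−7) dx = [−x^(−6)/6]_{4n}^∞ = 1/((7−1)·(4n)^6). The Euler-Maclaurin correction adds −f(4n)/2 = −1/(2·(4n)^7). Euler-Maclaurin then gives
  Σ_{k>4n} 1/k^7 = ∫_{4n}^∞ dx/x^7 − 1/(2·(4n)^7) + O(1/(4n)^8).
(Equivalently this is ζ(7) − Σ_{k≤4n} 1/k^7.)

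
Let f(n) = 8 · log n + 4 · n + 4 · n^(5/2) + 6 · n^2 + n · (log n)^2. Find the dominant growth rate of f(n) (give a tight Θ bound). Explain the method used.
f(n) ∈ Θ(n^(5/2))

Compare the terms by growth order. For large n, n^a · (log n)^b dominates n^a' · (log n)^b' iff a > a', or (a = a' and b > b'). Ranking the 5 terms shows the dominant one is 4 · n^(5/2). Hence f(n) ∈ Θ(n^(5/2)).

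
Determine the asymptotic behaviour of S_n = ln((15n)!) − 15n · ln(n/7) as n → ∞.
S_n ~ 15n · (ln 105 − 1) + O(ln n)

Stirling: ln((15n)!) = 15n ln(15n) − 15n + O(ln n).
  S_n = 15n ln(15n) − 15n − 15n ln(n/7) + O(ln n)
      = 15n ln(15n) − 15n ln n + 15n ln 7 − 15n + O(ln n)
      = 15n ln 15 + 15n ln 7 − 15n + O(ln n)
      = 15n (ln 105 − 1) + O(ln n).
Numerically ln(105) − 1 ≈ 3.6540.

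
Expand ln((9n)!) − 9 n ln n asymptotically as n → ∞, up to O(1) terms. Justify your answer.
ln((9n)!) − 9 n ln n = 9(ln 9 − 1) n + (1/2) ln(2π·9n) + O(1/n)

Stirling: ln((9n)!) = 9n ln(9n) − 9n + (1/2) ln(2π·9n) + O(1/n).
Since 9n ln(9n) = 9n ln n + 9n ln 9, subtracting 9n ln n cancels the n ln n term exactly. What remains is 9(ln 9 − 1) n + (1/2) ln(2π·9n) + O(1/n).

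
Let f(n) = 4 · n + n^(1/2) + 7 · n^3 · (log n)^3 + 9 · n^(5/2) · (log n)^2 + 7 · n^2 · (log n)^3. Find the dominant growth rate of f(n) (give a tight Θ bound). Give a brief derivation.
f(n) ∈ Θ(n^3 · (log n)^3)

Compare the terms by growth order. For large n, n^a · (log n)^b dominates n^a' · (log n)^b' iff a > a', or (a = a' and b > b'). Ranking the 5 terms shows the dominant one is 7 · n^3 · (log n)^3. Hence f(n) ∈ Θ(n^3 · (log n)^3).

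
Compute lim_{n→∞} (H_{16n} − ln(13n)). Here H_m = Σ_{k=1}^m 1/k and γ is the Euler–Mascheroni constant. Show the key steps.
lim = ln(16/13) + γ

By Euler-Maclaurin, H_m = ln m + γ + O(1/m). So
  H_{16n} − ln(13n) = ln(16n) + γ − ln(13n) + O(1/n)
                       = ln(16/13) + γ + O(1/n).
Hence the limit is ln(16/13) + γ.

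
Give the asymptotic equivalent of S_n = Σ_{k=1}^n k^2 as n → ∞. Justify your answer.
S_n ~ n^3 / 3

By integral comparison (Euler-Maclaurin), Σ_{k=1}^n k^2 = ∫_0^n x^2 dx + O(n^2) = n^3/3 + O(n^2). (Equivalently, Faulhaber's formula gives the same leading term.)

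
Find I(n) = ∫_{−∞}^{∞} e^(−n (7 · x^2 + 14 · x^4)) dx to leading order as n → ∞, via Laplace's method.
I(n) ~ sqrt(π/(7n))

φ(x) = 7 · x^2 + 14 · x^4 has its unique global minimum at x* = 0 (since φ'(x) = 14x + 56x^3 = 0 only at x = 0 for real x with both coefficients positive, and φ → ∞ as |x| → ∞). At x* = 0, φ(0) = 0 and φ''(0) = 14. Laplace's method then gives
  I(n) ~ sqrt(2π / (n · φ''(0))) · e^(−n φ(0)) = sqrt(2π / (14n)) = sqrt(π/(7n)).
The 14 · x^4 term contributes only at subleading order (an O(1/n) relative correction).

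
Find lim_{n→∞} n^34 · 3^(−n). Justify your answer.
lim = 0

Exponentials with base > 1 dominate every fixed polynomial: for any fixed c, n^c / 3^n → 0 as n → ∞ (e.g. by the ratio test, or by writing 3^n = e^(n ln 3) and noting e^(n ln 3) / n^c → ∞). Hence n^34 · 3^(−n) = n^34 / 3^n → 0.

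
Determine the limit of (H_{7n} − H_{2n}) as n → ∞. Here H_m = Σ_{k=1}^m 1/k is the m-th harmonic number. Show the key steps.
lim = ln(7/2)

Euler-Maclaurin gives H_m = ln m + γ + 1/(2m) + O(1/m^2). The γ and O(1/m) terms cancel in the difference:
  H_{7n} − H_{2n} = ln(7n) − ln(2n) + O(1/n) = ln(7/2) + O(1/n).
Hence the limit is ln(7/2).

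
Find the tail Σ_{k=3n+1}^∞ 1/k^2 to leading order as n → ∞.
Σ_{k>3n} 1/k^2 ~ 1/(1 · (3n))

Compare to the integral: ∫_{3n}^∞ x^(−2) dx = [−x^(−1)/1]_{3n}^∞ = 1/((2−1)·(3n)). Euler-Maclaurin then gives
  Σ_{k>3n} 1/k^2 = ∫_{3n}^∞ dx/x^2 − 1/(2·(3n)^2) + O(1/(3n)^3).
(Equivalently this is ζ(2) − Σ_{k≤3n} 1/k^2.)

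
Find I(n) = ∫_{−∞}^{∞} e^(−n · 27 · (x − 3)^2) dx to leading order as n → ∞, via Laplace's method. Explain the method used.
I(n) = sqrt(π/(27n))

Here φ(x) = 27 · (x − 3)^2 has its unique minimum at x* = 3 with φ(x*) = 0 and φ''(x*) = 54. Laplace's method gives
  I(n) ~ e^(−n φ(x*)) · sqrt(2π / (n · φ''(x*))) = sqrt(2π / (54n)) = sqrt(π/(27n)).
This is exact: substituting u = (x − 3)·sqrt(27n) gives I(n) = (1/sqrt(27n)) ∫_{−∞}^{∞} e^(−u^2) du = sqrt(π/(27n)).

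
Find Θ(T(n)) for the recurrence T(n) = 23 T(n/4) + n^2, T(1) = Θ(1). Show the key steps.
T(n) = Θ(n^(log_4 23))

Master theorem: compare f(n) = n^2 to n^(log_4 23) where log_4 23 ≈ 2.262. Since 2 < log_4 23, we have f(n) = O(n^(log_4 23 − ε)) for some ε > 0 — Case 1. Hence T(n) = Θ(n^(log_4 23)).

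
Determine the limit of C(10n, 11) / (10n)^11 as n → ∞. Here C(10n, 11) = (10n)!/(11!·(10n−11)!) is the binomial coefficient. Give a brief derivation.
lim = 1/11! = 1/39916800

With N = 10n → ∞: C(N, 11) / N^11 = [N(N−1)…(N−10)] / (11! · N^11) = (1/11!) · 1 · (1 − 1/(10n)) · … · (1 − 10/(10n)). Each factor → 1 as N → ∞, so the limit is 1/11! = 1/39916800.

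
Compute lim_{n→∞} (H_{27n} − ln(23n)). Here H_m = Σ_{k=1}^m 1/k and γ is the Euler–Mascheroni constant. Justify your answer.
lim = ln(27/23) + γ

By Euler-Maclaurin, H_m = ln m + γ + O(1/m). So
  H_{27n} − ln(23n) = ln(27n) + γ − ln(23n) + O(1/n)
                       = ln(27/23) + γ + O(1/n).
Hence the limit is ln(27/23) + γ.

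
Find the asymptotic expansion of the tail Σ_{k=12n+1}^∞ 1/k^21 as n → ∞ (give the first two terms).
Σ_{k>12n} 1/k^21 = 1/(20 · (12n)^20) − 1/(2 · (12n)^21) + O(1/(12n)^22)

Compare to the integral: ∫_{12n}^∞ x^(−21) dx = [−x^(−20)/20]_{12n}^∞ = 1/((21−1)·(12n)^20). The Euler-Maclaurin correction adds −f(12n)/2 = −1/(2·(12n)^21). Euler-Maclaurin then gives
  Σ_{k>12n} 1/k^21 = ∫_{12n}^∞ dx/x^21 − 1/(2·(12n)^21) + O(1/(12n)^22).
(Equivalently this is ζ(21) − Σ_{k≤12n} 1/k^21.)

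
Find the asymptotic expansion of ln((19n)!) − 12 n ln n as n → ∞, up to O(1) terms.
ln((19n)!) − 12 n ln n = 7 n ln n + 19(ln 19 − 1) n + (1/2) ln(2π·19n) + O(1/n)

Stirling: ln((19n)!) = 19n ln(19n) − 19n + (1/2) ln(2π·19n) + O(1/n).
Expand 19n ln(19n) = 19n (ln n + ln 19) = 19n ln n + 19n ln 19.
Subtract 12n ln n: leading term is (19 − 12) n ln n = 7 n ln n. The next term is 19n ln 19 − 19n = 19(ln 19 − 1) n. Then the (1/2) ln(2π·19n) correction.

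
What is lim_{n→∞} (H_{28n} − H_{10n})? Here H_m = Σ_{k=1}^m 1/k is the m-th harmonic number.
lim = ln(28/10) = ln(14/5)

Euler-Maclaurin gives H_m = ln m + γ + 1/(2m) + O(1/m^2). The γ and O(1/m) terms cancel in the difference:
  H_{28n} − H_{10n} = ln(28n) − ln(10n) + O(1/n) = ln(28/10) + O(1/n).
Hence the limit is ln(28/10) = ln(14/5).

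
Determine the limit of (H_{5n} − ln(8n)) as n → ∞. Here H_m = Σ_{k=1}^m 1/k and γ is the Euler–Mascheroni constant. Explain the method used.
lim = ln(5/8) + γ

By Euler-Maclaurin, H_m = ln m + γ + O(1/m). So
  H_{5n} − ln(8n) = ln(5n) + γ − ln(8n) + O(1/n)
                       = ln(5/8) + γ + O(1/n).
Hence the limit is ln(5/8) + γ.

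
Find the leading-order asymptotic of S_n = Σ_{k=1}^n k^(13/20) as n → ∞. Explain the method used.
S_n ~ (20/33) · n^(33/20)

Integral comparison: Σ_{k=1}^n k^(13/20) = ∫_0^n x^(13/20) dx + O(n^(13/20)). The integral is n^(1 + 13/20) / (1 + 13/20) = n^((13+20)/20) / ((13+20)/20) = (20/33) · n^(33/20).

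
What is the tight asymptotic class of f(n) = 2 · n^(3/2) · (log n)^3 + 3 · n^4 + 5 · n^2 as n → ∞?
f(n) ∈ Θ(n^4)

Compare the terms by growth order. For large n, n^a · (log n)^b dominates n^a' · (log n)^b' iff a > a', or (a = a' and b > b'). Ranking the 3 terms shows the dominant one is 3 · n^4. Hence f(n) ∈ Θ(n^4).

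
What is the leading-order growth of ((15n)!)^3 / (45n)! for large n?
((15n)!)^3/(45n)! ~ ((2π·15n)^(2/2) / sqrt(3)) · 3^(−3·15n)  →  0

Write N = 15n. Stirling: N! ~ sqrt(2π N)(N/e)^N and (3N)! ~ sqrt(2π·3N)·(3N/e)^(3N).
  (N!)^3/(3N)! ~ (2π N)^(3/2) (N/e)^(3N) / [sqrt(2π·3N) (3N/e)^(3N)]
     = (2π N)^(3/2) / sqrt(2π·3N) · (N/(3N))^(3N)
     = (2π N)^((3−1)/2) / sqrt(3) · 3^(−3N).
Since 3^3 > 1, the factor 3^(−3N) decays exponentially, so the ratio → 0. Substituting N = 15n gives the stated form.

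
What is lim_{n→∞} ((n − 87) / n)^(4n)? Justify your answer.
lim = e^(−348)

Rewrite as (1 − 87/n)^(4n). By the standard limit (1 + x/n)^n → e^x, we have (1 − 87/n)^n → e^(−87), and raising to the 4th power gives e^(−348).
More precisely, ln[(1 − 87/n)^(4n)] = 4n · ln(1 − 87/n) = 4n · (-87/n + O(1/n^2)) = -348 + O(1/n) → -348.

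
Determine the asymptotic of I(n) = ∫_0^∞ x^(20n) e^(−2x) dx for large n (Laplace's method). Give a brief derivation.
I(n) ~ (sqrt(2π·20n) / 2) · (20n/(2e))^(20n)

Write the integrand as exp(20n ln x − 2x) and set f(x) = 20n ln x − 2x. Then f'(x) = 20n/x − 2 = 0 at x* = 20n/2, and f''(x*) = −20n/x*^2 = −2^2/(20n). Laplace's method (interior maximum) gives
  I(n) ~ e^(f(x*)) · sqrt(2π / |f''(x*)|)
        = exp(20n ln(20n/2) − 20n) · sqrt(2π · 20n / 2^2)
        = (20n/2)^(20n) e^(−20n) · sqrt(2π·20n) / 2
        = (sqrt(2π·20n) / 2) · (20n/(2e))^(20n).
This matches Γ(20n+1)/2^(20n+1) with Stirling applied to Γ.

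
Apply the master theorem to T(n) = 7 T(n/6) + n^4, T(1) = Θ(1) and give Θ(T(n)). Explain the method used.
T(n) = Θ(n^4)

log_6 7 ≈ 1.086. f(n) = n^4 dominates n^(log_6 7) since 4 > 1.086, and the regularity condition a·f(n/b) = 7·(n/6)^4 = (7/1296)·n^4 ≤ c·f(n) holds with c = 7/1296 ≈ 0.0054 < 1. So this is Case 3: T(n) = Θ(f(n)) = Θ(n^4).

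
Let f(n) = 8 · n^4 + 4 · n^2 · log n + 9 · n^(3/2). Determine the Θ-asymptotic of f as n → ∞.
f(n) ∈ Θ(n^4)

Compare the terms by growth order. For large n, n^a · (log n)^b dominates n^a' · (log n)^b' iff a > a', or (a = a' and b > b'). Ranking the 3 terms shows the dominant one is 8 · n^4. Hence f(n) ∈ Θ(n^4).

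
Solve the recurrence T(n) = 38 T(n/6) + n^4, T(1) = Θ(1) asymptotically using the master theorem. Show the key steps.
T(n) = Θ(n^4)

log_6 38 ≈ 2.030. f(n) = n^4 dominates n^(log_6 38) since 4 > 2.030, and the regularity condition a·f(n/b) = 38·(n/6)^4 = (38/1296)·n^4 ≤ c·f(n) holds with c = 38/1296 ≈ 0.0293 < 1. So this is Case 3: T(n) = Θ(f(n)) = Θ(n^4).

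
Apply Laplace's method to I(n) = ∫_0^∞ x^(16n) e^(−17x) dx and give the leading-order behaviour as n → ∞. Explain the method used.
I(n) ~ (sqrt(2π·16n) / 17) · (16n/(17e))^(16n)

Write the integrand as exp(16n ln x − 17x) and set f(x) = 16n ln x − 17x. Then f'(x) = 16n/x − 17 = 0 at x* = 16n/17, and f''(x*) = −16n/x*^2 = −17^2/(16n). Laplace's method (interior maximum) gives
  I(n) ~ e^(f(x*)) · sqrt(2π / |f''(x*)|)
        = exp(16n ln(16n/17) − 16n) · sqrt(2π · 16n / 17^2)
        = (16n/17)^(16n) e^(−16n) · sqrt(2π·16n) / 17
        = (sqrt(2π·16n) / 17) · (16n/(17e))^(16n).
This matches Γ(16n+1)/17^(16n+1) with Stirling applied to Γ.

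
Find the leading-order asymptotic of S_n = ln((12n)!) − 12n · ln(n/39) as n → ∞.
S_n ~ 12n · (ln 468 − 1) + O(ln n)

Stirling: ln((12n)!) = 12n ln(12n) − 12n + O(ln n).
  S_n = 12n ln(12n) − 12n − 12n ln(n/39) + O(ln n)
      = 12n ln(12n) − 12n ln n + 12n ln 39 − 12n + O(ln n)
      = 12n ln 12 + 12n ln 39 − 12n + O(ln n)
      = 12n (ln 468 − 1) + O(ln n).
Numerically ln(468) − 1 ≈ 5.1485.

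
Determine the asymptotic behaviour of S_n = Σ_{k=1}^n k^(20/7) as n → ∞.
S_n ~ (7/27) · n^(27/7)

Integral comparison: Σ_{k=1}^n k^(20/7) = ∫_0^n x^(20/7) dx + O(n^(20/7)). The integral is n^(1 + 20/7) / (1 + 20/7) = n^((20+7)/7) / ((20+7)/7) = (7/27) · n^(27/7).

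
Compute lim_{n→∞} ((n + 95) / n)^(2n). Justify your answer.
lim = e^190

Rewrite as (1 + 95/n)^(2n). By the standard limit (1 + x/n)^n → e^x, we have (1 + 95/n)^n → e^95, and raising to the 2nd power gives e^190.
More precisely, ln[(1 + 95/n)^(2n)] = 2n · ln(1 + 95/n) = 2n · (95/n + O(1/n^2)) = 190 + O(1/n) → 190.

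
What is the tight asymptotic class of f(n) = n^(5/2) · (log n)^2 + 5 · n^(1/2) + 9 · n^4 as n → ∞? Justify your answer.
f(n) ∈ Θ(n^4)

Compare the terms by growth order. For large n, n^a · (log n)^b dominates n^a' · (log n)^b' iff a > a', or (a = a' and b > b'). Ranking the 3 terms shows the dominant one is 9 · n^4. Hence f(n) ∈ Θ(n^4).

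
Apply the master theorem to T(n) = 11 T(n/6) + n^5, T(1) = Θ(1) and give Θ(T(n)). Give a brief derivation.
T(n) = Θ(n^5)

log_6 11 ≈ 1.338. f(n) = n^5 dominates n^(log_6 11) since 5 > 1.338, and the regularity condition a·f(n/b) = 11·(n/6)^5 = (11/7776)·n^5 ≤ c·f(n) holds with c = 11/7776 ≈ 0.00141 < 1. So this is Case 3: T(n) = Θ(f(n)) = Θ(n^5).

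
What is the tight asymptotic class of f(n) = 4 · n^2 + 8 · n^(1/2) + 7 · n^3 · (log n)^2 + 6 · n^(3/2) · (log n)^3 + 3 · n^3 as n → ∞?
f(n) ∈ Θ(n^3 · (log n)^2)

Compare the terms by growth order. For large n, n^a · (log n)^b dominates n^a' · (log n)^b' iff a > a', or (a = a' and b > b'). Ranking the 5 terms shows the dominant one is 7 · n^3 · (log n)^2. Hence f(n) ∈ Θ(n^3 · (log n)^2).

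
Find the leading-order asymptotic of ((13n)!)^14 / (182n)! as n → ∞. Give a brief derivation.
((13n)!)^14/(182n)! ~ ((2π·13n)^(13/2) / sqrt(14)) · 14^(−14·13n)  →  0

Write N = 13n. Stirling: N! ~ sqrt(2π N)(N/e)^N and (14N)! ~ sqrt(2π·14N)·(14N/e)^(14N).
  (N!)^14/(14N)! ~ (2π N)^(14/2) (N/e)^(14N) / [sqrt(2π·14N) (14N/e)^(14N)]
     = (2π N)^(14/2) / sqrt(2π·14N) · (N/(14N))^(14N)
     = (2π N)^((14−1)/2) / sqrt(14) · 14^(−14N).
Since 14^14 > 1, the factor 14^(−14N) decays exponentially, so the ratio → 0. Substituting N = 13n gives the stated form.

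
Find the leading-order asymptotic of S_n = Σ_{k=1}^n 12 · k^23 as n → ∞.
S_n ~ n^24 / 2

By integral comparison (Euler-Maclaurin), Σ_{k=1}^n 12 · k^23 = 12 · ∫_0^n x^23 dx + O(n^23) = 12 · n^24/24 = n^24 / 2 + O(n^23). (Equivalently, Faulhaber's formula gives the same leading term.)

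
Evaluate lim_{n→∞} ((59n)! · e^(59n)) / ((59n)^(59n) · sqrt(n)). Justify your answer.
lim = sqrt(2π·59)

Stirling: (59n)! ~ sqrt(2π·59n) · (59n/e)^(59n). Hence
  (59n)! · e^(59n) / (59n)^(59n) ~ sqrt(2π·59n).
Dividing by sqrt(n): sqrt(2π·59n) / sqrt(n) = sqrt(2π·59) · n^((1−1)/2), so the limit is sqrt(2π·59).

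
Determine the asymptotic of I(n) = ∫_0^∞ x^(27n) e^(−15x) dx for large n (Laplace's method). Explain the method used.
I(n) ~ (sqrt(2π·27n) / 15) · (27n/(15e))^(27n)

Write the integrand as exp(27n ln x − 15x) and set f(x) = 27n ln x − 15x. Then f'(x) = 27n/x − 15 = 0 at x* = 27n/15, and f''(x*) = −27n/x*^2 = −15^2/(27n). Laplace's method (interior maximum) gives
  I(n) ~ e^(f(x*)) · sqrt(2π / |f''(x*)|)
        = exp(27n ln(27n/15) − 27n) · sqrt(2π · 27n / 15^2)
        = (27n/15)^(27n) e^(−27n) · sqrt(2π·27n) / 15
        = (sqrt(2π·27n) / 15) · (27n/(15e))^(27n).
This matches Γ(27n+1)/15^(27n+1) with Stirling applied to Γ.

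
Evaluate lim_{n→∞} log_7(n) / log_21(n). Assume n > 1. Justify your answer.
lim = ln(21) / ln(7) = log_7(21)

Change of base: log_7(n) = ln n / ln 7 and log_21(n) = ln n / ln 21. The ratio is (ln n / ln 7) · (ln 21 / ln n) = ln 21 / ln 7, a constant independent of n. So the limit is ln 21 / ln 7 = log_7(21).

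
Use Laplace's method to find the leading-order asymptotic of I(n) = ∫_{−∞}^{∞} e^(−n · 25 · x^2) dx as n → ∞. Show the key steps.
I(n) = sqrt(π/(25n))

Here φ(x) = 25 · x^2 has its unique minimum at x* = 0 with φ(x*) = 0 and φ''(x*) = 50. Laplace's method gives
  I(n) ~ e^(−n φ(x*)) · sqrt(2π / (n · φ''(x*))) = sqrt(2π / (50n)) = sqrt(π/(25n)).
This is exact: substituting u = (x − 0)·sqrt(25n) gives I(n) = (1/sqrt(25n)) ∫_{−∞}^{∞} e^(−u^2) du = sqrt(π/(25n)).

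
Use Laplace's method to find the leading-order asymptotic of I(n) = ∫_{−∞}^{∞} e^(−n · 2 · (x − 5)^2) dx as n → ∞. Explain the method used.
I(n) = sqrt(π/(2n))

Here φ(x) = 2 · (x − 5)^2 has its unique minimum at x* = 5 with φ(x*) = 0 and φ''(x*) = 4. Laplace's method gives
  I(n) ~ e^(−n φ(x*)) · sqrt(2π / (n · φ''(x*))) = sqrt(2π / (4n)) = sqrt(π/(2n)).
This is exact: substituting u = (x − 5)·sqrt(2n) gives I(n) = (1/sqrt(2n)) ∫_{−∞}^{∞} e^(−u^2) du = sqrt(π/(2n)).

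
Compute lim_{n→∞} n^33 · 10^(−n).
lim = 0

Exponentials with base > 1 dominate every fixed polynomial: for any fixed c, n^c / 10^n → 0 as n → ∞ (e.g. by the ratio test, or by writing 10^n = e^(n ln 10) and noting e^(n ln 10) / n^c → ∞). Hence n^33 · 10^(−n) = n^33 / 10^n → 0.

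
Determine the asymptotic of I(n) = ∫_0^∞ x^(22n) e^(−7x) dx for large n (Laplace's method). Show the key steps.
I(n) ~ (sqrt(2π·22n) / 7) · (22n/(7e))^(22n)

Write the integrand as exp(22n ln x − 7x) and set f(x) = 22n ln x − 7x. Then f'(x) = 22n/x − 7 = 0 at x* = 22n/7, and f''(x*) = −22n/x*^2 = −7^2/(22n). Laplace's method (interior maximum) gives
  I(n) ~ e^(f(x*)) · sqrt(2π / |f''(x*)|)
        = exp(22n ln(22n/7) − 22n) · sqrt(2π · 22n / 7^2)
        = (22n/7)^(22n) e^(−22n) · sqrt(2π·22n) / 7
        = (sqrt(2π·22n) / 7) · (22n/(7e))^(22n).
This matches Γ(22n+1)/7^(22n+1) with Stirling applied to Γ.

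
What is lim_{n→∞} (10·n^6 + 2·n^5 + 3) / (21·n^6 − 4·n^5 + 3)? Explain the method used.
lim = 10/21

For large n the leading n^6 terms dominate both numerator and denominator. Dividing top and bottom by n^6, every other term tends to 0, leaving 10/21.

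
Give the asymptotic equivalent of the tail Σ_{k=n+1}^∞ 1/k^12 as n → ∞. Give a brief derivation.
Σ_{k>n} 1/k^12 ~ 1/(11 · n^11)

Compare to the integral: ∫_{n}^∞ x^(−12) dx = [−x^(−11)/11]_{n}^∞ = 1/((12−1)·n^11). Euler-Maclaurin then gives
  Σ_{k>n} 1/k^12 = ∫_{n}^∞ dx/x^12 − 1/(2·n^12) + O(1/n^13).
(Equivalently this is ζ(12) − Σ_{k≤n} 1/k^12.)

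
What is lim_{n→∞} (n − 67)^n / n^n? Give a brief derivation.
lim = e^(−67)

Rewrite as (1 − 67/n)^(n). By the standard limit (1 + x/n)^n → e^x, we have (1 − 67/n)^n → e^(−67), and raising to the 1st power gives e^(−67).
More precisely, ln[(1 − 67/n)^(n)] = n · ln(1 − 67/n) = n · (-67/n + O(1/n^2)) = -67 + O(1/n) → -67.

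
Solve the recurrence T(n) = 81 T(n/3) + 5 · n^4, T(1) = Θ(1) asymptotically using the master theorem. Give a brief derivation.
T(n) = Θ(n^4 log n)

log_3 81 = 4, and f(n) = 5 · n^4 = Θ(n^(log_3 81)). This is Case 2 of the master theorem: T(n) = Θ(f(n) · log n) = Θ(n^4 log n).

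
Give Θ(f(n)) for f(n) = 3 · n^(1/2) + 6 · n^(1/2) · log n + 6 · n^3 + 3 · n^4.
f(n) ∈ Θ(n^4)

Compare the terms by growth order. For large n, n^a · (log n)^b dominates n^a' · (log n)^b' iff a > a', or (a = a' and b > b'). Ranking the 4 terms shows the dominant one is 3 · n^4. Hence f(n) ∈ Θ(n^4).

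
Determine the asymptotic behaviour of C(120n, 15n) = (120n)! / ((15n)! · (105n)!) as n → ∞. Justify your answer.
C(120n, 15n) ~ (16777216/823543)^(15n) · sqrt(4/(7π·15n))

Write N = 15n. Apply Stirling to each factorial:
  (8N)! ~ sqrt(2π·8N) · (8N/e)^(8N),
  N! ~ sqrt(2π N) · (N/e)^N,
  (7N)! ~ sqrt(2π·7N) · (7N/e)^(7N).
The exponential factors combine to (8N)^(8N) / (N^N · (7N)^(7N)) = 8^(8N)/7^(7N) = (8^8/7^7)^N = (16777216/823543)^N.
The square-root prefactors combine to sqrt(2π·8N) / (sqrt(2π N)·sqrt(2π·7N)) = sqrt(8 / (2π·7·N)) = sqrt(4/(7π·15n)).
Substituting N = 15n: C(120n, 15n) ~ (16777216/823543)^(15n) · sqrt(4/(7π·15n)).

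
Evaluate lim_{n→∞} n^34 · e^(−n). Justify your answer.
lim = 0

Exponentials with base > 1 dominate every fixed polynomial: for any fixed c, n^c / e^n → 0 as n → ∞ (e.g. by the ratio test, or since e^n grows faster than any power of n). Hence n^34 · e^(−n) = n^34 / e^n → 0.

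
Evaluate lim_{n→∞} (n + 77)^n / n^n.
lim = e^77

Rewrite as (1 + 77/n)^(n). By the standard limit (1 + x/n)^n → e^x, we have (1 + 77/n)^n → e^77, and raising to the 1st power gives e^77.
More precisely, ln[(1 + 77/n)^(n)] = n · ln(1 + 77/n) = n · (77/n + O(1/n^2)) = 77 + O(1/n) → 77.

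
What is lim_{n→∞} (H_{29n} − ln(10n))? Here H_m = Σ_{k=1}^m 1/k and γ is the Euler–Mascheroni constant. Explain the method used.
lim = ln(29/10) + γ

By Euler-Maclaurin, H_m = ln m + γ + O(1/m). So
  H_{29n} − ln(10n) = ln(29n) + γ − ln(10n) + O(1/n)
                       = ln(29/10) + γ + O(1/n).
Hence the limit is ln(29/10) + γ.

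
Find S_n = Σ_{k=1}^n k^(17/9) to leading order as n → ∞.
S_n ~ (9/26) · n^(26/9)

Integral comparison: Σ_{k=1}^n k^(17/9) = ∫_0^n x^(17/9) dx + O(n^(17/9)). The integral is n^(1 + 17/9) / (1 + 17/9) = n^((17+9)/9) / ((17+9)/9) = (9/26) · n^(26/9).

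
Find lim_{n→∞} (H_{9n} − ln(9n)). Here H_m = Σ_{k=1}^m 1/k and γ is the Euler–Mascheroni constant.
lim = γ

By Euler-Maclaurin, H_m = ln m + γ + O(1/m). So
  H_{9n} − ln(9n) = ln(9n) + γ − ln(9n) + O(1/n)
                       = ln(9/9) + γ + O(1/n).
Hence the limit is γ (since ln 1 = 0).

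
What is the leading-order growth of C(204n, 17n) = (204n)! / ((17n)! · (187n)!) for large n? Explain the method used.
C(204n, 17n) ~ (8916100448256/285311670611)^(17n) · sqrt(6/(11π·17n))

Write N = 17n. Apply Stirling to each factorial:
  (12N)! ~ sqrt(2π·12N) · (12N/e)^(12N),
  N! ~ sqrt(2π N) · (N/e)^N,
  (11N)! ~ sqrt(2π·11N) · (11N/e)^(11N).
The exponential factors combine to (12N)^(12N) / (N^N · (11N)^(11N)) = 12^(12N)/11^(11N) = (12^12/11^11)^N = (8916100448256/285311670611)^N.
The square-root prefactors combine to sqrt(2π·12N) / (sqrt(2π N)·sqrt(2π·11N)) = sqrt(12 / (2π·11·N)) = sqrt(6/(11π·17n)).
Substituting N = 17n: C(204n, 17n) ~ (8916100448256/285311670611)^(17n) · sqrt(6/(11π·17n)).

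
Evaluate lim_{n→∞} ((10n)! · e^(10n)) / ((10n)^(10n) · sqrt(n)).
lim = sqrt(2π·10)

Stirling: (10n)! ~ sqrt(2π·10n) · (10n/e)^(10n). Hence
  (10n)! · e^(10n) / (10n)^(10n) ~ sqrt(2π·10n).
Dividing by sqrt(n): sqrt(2π·10n) / sqrt(n) = sqrt(2π·10) · n^((1−1)/2), so the limit is sqrt(2π·10).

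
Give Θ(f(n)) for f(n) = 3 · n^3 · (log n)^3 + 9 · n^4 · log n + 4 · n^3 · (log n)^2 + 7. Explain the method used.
f(n) ∈ Θ(n^4 · log n)

Compare the terms by growth order. For large n, n^a · (log n)^b dominates n^a' · (log n)^b' iff a > a', or (a = a' and b > b'). Ranking the 4 terms shows the dominant one is 9 · n^4 · log n. Hence f(n) ∈ Θ(n^4 · log n).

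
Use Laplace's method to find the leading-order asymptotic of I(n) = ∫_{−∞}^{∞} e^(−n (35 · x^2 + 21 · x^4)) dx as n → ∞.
I(n) ~ sqrt(π/(35n))

φ(x) = 35 · x^2 + 21 · x^4 has its unique global minimum at x* = 0 (since φ'(x) = 70x + 84x^3 = 0 only at x = 0 for real x with both coefficients positive, and φ → ∞ as |x| → ∞). At x* = 0, φ(0) = 0 and φ''(0) = 70. Laplace's method then gives
  I(n) ~ sqrt(2π / (n · φ''(0))) · e^(−n φ(0)) = sqrt(2π / (70n)) = sqrt(π/(35n)).
The 21 · x^4 term contributes only at subleading order (an O(1/n) relative correction).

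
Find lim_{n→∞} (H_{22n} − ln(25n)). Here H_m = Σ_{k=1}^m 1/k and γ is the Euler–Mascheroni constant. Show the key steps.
lim = ln(22/25) + γ

By Euler-Maclaurin, H_m = ln m + γ + O(1/m). So
  H_{22n} − ln(25n) = ln(22n) + γ − ln(25n) + O(1/n)
                       = ln(22/25) + γ + O(1/n).
Hence the limit is ln(22/25) + γ.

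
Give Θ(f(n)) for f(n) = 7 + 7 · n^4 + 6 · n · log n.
f(n) ∈ Θ(n^4)

Compare the terms by growth order. For large n, n^a · (log n)^b dominates n^a' · (log n)^b' iff a > a', or (a = a' and b > b'). Ranking the 3 terms shows the dominant one is 7 · n^4. Hence f(n) ∈ Θ(n^4).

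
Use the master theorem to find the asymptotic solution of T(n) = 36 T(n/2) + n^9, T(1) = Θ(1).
T(n) = Θ(n^9)

log_2 36 ≈ 5.170. f(n) = n^9 dominates n^(log_2 36) since 9 > 5.170, and the regularity condition a·f(n/b) = 36·(n/2)^9 = (36/512)·n^9 ≤ c·f(n) holds with c = 36/512 ≈ 0.0703 < 1. So this is Case 3: T(n) = Θ(f(n)) = Θ(n^9).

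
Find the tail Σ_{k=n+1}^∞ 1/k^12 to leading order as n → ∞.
Σ_{k>n} 1/k^12 ~ 1/(11 · n^11)

Compare to the integral: ∫_{n}^∞ x^(−12) dx = [−x^(−11)/11]_{n}^∞ = 1/((12−1)·n^11). Euler-Maclaurin then gives
  Σ_{k>n} 1/k^12 = ∫_{n}^∞ dx/x^12 − 1/(2·n^12) + O(1/n^13).
(Equivalently this is ζ(12) − Σ_{k≤n} 1/k^12.)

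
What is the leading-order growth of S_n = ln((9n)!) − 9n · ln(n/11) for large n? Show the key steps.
S_n ~ 9n · (ln 99 − 1) + O(ln n)

Stirling: ln((9n)!) = 9n ln(9n) − 9n + O(ln n).
  S_n = 9n ln(9n) − 9n − 9n ln(n/11) + O(ln n)
      = 9n ln(9n) − 9n ln n + 9n ln 11 − 9n + O(ln n)
      = 9n ln 9 + 9n ln 11 − 9n + O(ln n)
      = 9n (ln 99 − 1) + O(ln n).
Numerically ln(99) − 1 ≈ 3.5951.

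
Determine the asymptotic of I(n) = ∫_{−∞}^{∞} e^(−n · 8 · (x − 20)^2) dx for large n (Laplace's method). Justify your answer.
I(n) = sqrt(π/(8n))

Here φ(x) = 8 · (x − 20)^2 has its unique minimum at x* = 20 with φ(x*) = 0 and φ''(x*) = 16. Laplace's method gives
  I(n) ~ e^(−n φ(x*)) · sqrt(2π / (n · φ''(x*))) = sqrt(2π / (16n)) = sqrt(π/(8n)).
This is exact: substituting u = (x − 20)·sqrt(8n) gives I(n) = (1/sqrt(8n)) ∫_{−∞}^{∞} e^(−u^2) du = sqrt(π/(8n)).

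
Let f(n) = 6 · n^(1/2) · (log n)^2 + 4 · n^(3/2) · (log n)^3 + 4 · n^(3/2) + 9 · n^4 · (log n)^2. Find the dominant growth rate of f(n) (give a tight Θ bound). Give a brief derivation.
f(n) ∈ Θ(n^4 · (log n)^2)

Compare the terms by growth order. For large n, n^a · (log n)^b dominates n^a' · (log n)^b' iff a > a', or (a = a' and b > b'). Ranking the 4 terms shows the dominant one is 9 · n^4 · (log n)^2. Hence f(n) ∈ Θ(n^4 · (log n)^2).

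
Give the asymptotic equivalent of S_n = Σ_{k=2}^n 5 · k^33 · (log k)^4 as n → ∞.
S_n ~ 5 · n^34 · (log n)^4 / 34

By integral comparison, S_n = ∫_1^n 5 · x^33 · (log x)^4 dx + O(n^33 · (log n)^4). For the integral, the leading term of ∫_1^n x^33 (log x)^4 dx is n^34/34 · (log n)^4 (by repeated integration by parts; each step lowers the log-exponent and produces a relatively O(1/log n) correction). Hence S_n ~ 5 · n^34 · (log n)^4 / 34.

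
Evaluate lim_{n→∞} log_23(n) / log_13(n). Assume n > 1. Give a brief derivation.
lim = ln(13) / ln(23) = log_23(13)

Change of base: log_23(n) = ln n / ln 23 and log_13(n) = ln n / ln 13. The ratio is (ln n / ln 23) · (ln 13 / ln n) = ln 13 / ln 23, a constant independent of n. So the limit is ln 13 / ln 23 = log_23(13).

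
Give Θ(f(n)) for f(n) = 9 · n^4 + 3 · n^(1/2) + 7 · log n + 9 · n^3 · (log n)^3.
f(n) ∈ Θ(n^4)

Compare the terms by growth order. For large n, n^a · (log n)^b dominates n^a' · (log n)^b' iff a > a', or (a = a' and b > b'). Ranking the 4 terms shows the dominant one is 9 · n^4. Hence f(n) ∈ Θ(n^4).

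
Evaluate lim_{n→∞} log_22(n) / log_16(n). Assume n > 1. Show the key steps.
lim = ln(16) / ln(22) = log_22(16)

Change of base: log_22(n) = ln n / ln 22 and log_16(n) = ln n / ln 16. The ratio is (ln n / ln 22) · (ln 16 / ln n) = ln 16 / ln 22, a constant independent of n. So the limit is ln 16 / ln 22 = log_22(16).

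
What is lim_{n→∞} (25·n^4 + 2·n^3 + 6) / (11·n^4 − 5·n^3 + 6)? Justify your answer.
lim = 25/11

For large n the leading n^4 terms dominate both numerator and denominator. Dividing top and bottom by n^4, every other term tends to 0, leaving 25/11.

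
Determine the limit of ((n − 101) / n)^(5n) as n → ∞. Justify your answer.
lim = e^(−505)

Rewrite as (1 − 101/n)^(5n). By the standard limit (1 + x/n)^n → e^x, we have (1 − 101/n)^n → e^(−101), and raising to the 5th power gives e^(−505).
More precisely, ln[(1 − 101/n)^(5n)] = 5n · ln(1 − 101/n) = 5n · (-101/n + O(1/n^2)) = -505 + O(1/n) → -505.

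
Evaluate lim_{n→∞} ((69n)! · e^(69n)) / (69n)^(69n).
lim = ∞

Stirling: (69n)! ~ sqrt(2π·69n) · (69n/e)^(69n). Hence
  (69n)! · e^(69n) / (69n)^(69n) ~ sqrt(2π·69n) = sqrt(2π·69) · sqrt(n) → ∞.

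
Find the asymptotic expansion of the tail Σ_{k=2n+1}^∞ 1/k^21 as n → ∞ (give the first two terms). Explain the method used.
Σ_{k>2n} 1/k^21 = 1/(20 · (2n)^20) − 1/(2 · (2n)^21) + O(1/(2n)^22)

Compare to the integral: ∫_{2n}^∞ x^(−21) dx = [−x^(−20)/20]_{2n}^∞ = 1/((21−1)·(2n)^20). The Euler-Maclaurin correction adds −f(2n)/2 = −1/(2·(2n)^21). Euler-Maclaurin then gives
  Σ_{k>2n} 1/k^21 = ∫_{2n}^∞ dx/x^21 − 1/(2·(2n)^21) + O(1/(2n)^22).
(Equivalently this is ζ(21) − Σ_{k≤2n} 1/k^21.)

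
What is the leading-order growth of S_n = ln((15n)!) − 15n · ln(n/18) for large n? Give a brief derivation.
S_n ~ 15n · (ln 270 − 1) + O(ln n)

Stirling: ln((15n)!) = 15n ln(15n) − 15n + O(ln n).
  S_n = 15n ln(15n) − 15n − 15n ln(n/18) + O(ln n)
      = 15n ln(15n) − 15n ln n + 15n ln 18 − 15n + O(ln n)
      = 15n ln 15 + 15n ln 18 − 15n + O(ln n)
      = 15n (ln 270 − 1) + O(ln n).
Numerically ln(270) − 1 ≈ 4.5984.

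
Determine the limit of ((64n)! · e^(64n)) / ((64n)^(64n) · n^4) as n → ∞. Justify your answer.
lim = 0

Stirling: (64n)! ~ sqrt(2π·64n) · (64n/e)^(64n). Hence
  (64n)! · e^(64n) / (64n)^(64n) ~ sqrt(2π·64n).
Dividing by n^4: sqrt(2π·64n) / n^4 = sqrt(2π·64) · n^((1−8)/2), so the expression behaves like sqrt(2π·64) · n^((1−8)/2) → 0.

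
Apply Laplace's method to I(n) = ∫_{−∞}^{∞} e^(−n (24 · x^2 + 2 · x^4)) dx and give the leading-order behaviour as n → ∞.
I(n) ~ sqrt(π/(24n))

φ(x) = 24 · x^2 + 2 · x^4 has its unique global minimum at x* = 0 (since φ'(x) = 48x + 8x^3 = 0 only at x = 0 for real x with both coefficients positive, and φ → ∞ as |x| → ∞). At x* = 0, φ(0) = 0 and φ''(0) = 48. Laplace's method then gives
  I(n) ~ sqrt(2π / (n · φ''(0))) · e^(−n φ(0)) = sqrt(2π / (48n)) = sqrt(π/(24n)).
The 2 · x^4 term contributes only at subleading order (an O(1/n) relative correction).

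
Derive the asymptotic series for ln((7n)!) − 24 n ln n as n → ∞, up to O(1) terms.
ln((7n)!) − 24 n ln n = −17 n ln n + 7(ln 7 − 1) n + (1/2) ln(2π·7n) + O(1/n)

Stirling: ln((7n)!) = 7n ln(7n) − 7n + (1/2) ln(2π·7n) + O(1/n).
Expand 7n ln(7n) = 7n (ln n + ln 7) = 7n ln n + 7n ln 7.
Subtract 24n ln n: leading term is (7 − 24) n ln n = −17 n ln n. The next term is 7n ln 7 − 7n = 7(ln 7 − 1) n. Then the (1/2) ln(2π·7n) correction.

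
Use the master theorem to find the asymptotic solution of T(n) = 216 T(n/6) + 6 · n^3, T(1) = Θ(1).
T(n) = Θ(n^3 log n)

log_6 216 = 3, and f(n) = 6 · n^3 = Θ(n^(log_6 216)). This is Case 2 of the master theorem: T(n) = Θ(f(n) · log n) = Θ(n^3 log n).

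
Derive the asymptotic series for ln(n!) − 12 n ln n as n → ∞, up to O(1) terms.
ln(n!) − 12 n ln n = −11 n ln n − n + (1/2) ln(2π n) + O(1/n)

Stirling: ln((n)!) = n ln(n) − n + (1/2) ln(2π·n) + O(1/n).
Here n ln(n) = n ln n.
Subtract 12n ln n: leading term is (1 − 12) n ln n = −11 n ln n. The next term is −n. Then the (1/2) ln(2π·n) correction.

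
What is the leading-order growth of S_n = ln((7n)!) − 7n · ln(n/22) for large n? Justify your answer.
S_n ~ 7n · (ln 154 − 1) + O(ln n)

Stirling: ln((7n)!) = 7n ln(7n) − 7n + O(ln n).
  S_n = 7n ln(7n) − 7n − 7n ln(n/22) + O(ln n)
      = 7n ln(7n) − 7n ln n + 7n ln 22 − 7n + O(ln n)
      = 7n ln 7 + 7n ln 22 − 7n + O(ln n)
      = 7n (ln 154 − 1) + O(ln n).
Numerically ln(154) − 1 ≈ 4.0370.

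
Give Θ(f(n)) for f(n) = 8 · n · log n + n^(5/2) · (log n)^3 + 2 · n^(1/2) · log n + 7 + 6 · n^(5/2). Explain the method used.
f(n) ∈ Θ(n^(5/2) · (log n)^3)

Compare the terms by growth order. For large n, n^a · (log n)^b dominates n^a' · (log n)^b' iff a > a', or (a = a' and b > b'). Ranking the 5 terms shows the dominant one is n^(5/2) · (log n)^3. Hence f(n) ∈ Θ(n^(5/2) · (log n)^3).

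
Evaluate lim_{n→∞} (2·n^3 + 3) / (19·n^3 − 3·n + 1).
lim = 2/19

For large n the leading n^3 terms dominate both numerator and denominator. Dividing top and bottom by n^3, every other term tends to 0, leaving 2/19.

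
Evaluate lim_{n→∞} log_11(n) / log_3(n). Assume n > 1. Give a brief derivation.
lim = ln(3) / ln(11) = log_11(3)

Change of base: log_11(n) = ln n / ln 11 and log_3(n) = ln n / ln 3. The ratio is (ln n / ln 11) · (ln 3 / ln n) = ln 3 / ln 11, a constant independent of n. So the limit is ln 3 / ln 11 = log_11(3).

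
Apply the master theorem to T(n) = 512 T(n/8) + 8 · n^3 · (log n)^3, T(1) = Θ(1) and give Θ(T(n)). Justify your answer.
T(n) = Θ(n^3 · (log n)^4)

Here log_8 512 = 3 and f(n) = 8 · n^3 · (log n)^3 = Θ(n^(log_8 512) · (log n)^3). This is the extended Case 2 of the master theorem (f matches the critical exponent up to log factors), giving T(n) = Θ(n^(log_8 512) · (log n)^(3+1)) = Θ(n^3 · (log n)^4).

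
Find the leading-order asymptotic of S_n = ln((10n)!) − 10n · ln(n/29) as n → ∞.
S_n ~ 10n · (ln 290 − 1) + O(ln n)

Stirling: ln((10n)!) = 10n ln(10n) − 10n + O(ln n).
  S_n = 10n ln(10n) − 10n − 10n ln(n/29) + O(ln n)
      = 10n ln(10n) − 10n ln n + 10n ln 29 − 10n + O(ln n)
      = 10n ln 10 + 10n ln 29 − 10n + O(ln n)
      = 10n (ln 290 − 1) + O(ln n).
Numerically ln(290) − 1 ≈ 4.6699.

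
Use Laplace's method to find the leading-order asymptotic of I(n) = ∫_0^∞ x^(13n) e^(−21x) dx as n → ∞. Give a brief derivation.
I(n) ~ (sqrt(2π·13n) / 21) · (13n/(21e))^(13n)

Write the integrand as exp(13n ln x − 21x) and set f(x) = 13n ln x − 21x. Then f'(x) = 13n/x − 21 = 0 at x* = 13n/21, and f''(x*) = −13n/x*^2 = −21^2/(13n). Laplace's method (interior maximum) gives
  I(n) ~ e^(f(x*)) · sqrt(2π / |f''(x*)|)
        = exp(13n ln(13n/21) − 13n) · sqrt(2π · 13n / 21^2)
        = (13n/21)^(13n) e^(−13n) · sqrt(2π·13n) / 21
        = (sqrt(2π·13n) / 21) · (13n/(21e))^(13n).
This matches Γ(13n+1)/21^(13n+1) with Stirling applied to Γ.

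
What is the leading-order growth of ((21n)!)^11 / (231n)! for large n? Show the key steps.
((21n)!)^11/(231n)! ~ ((2π·21n)^(10/2) / sqrt(11)) · 11^(−11·21n)  →  0

Write N = 21n. Stirling: N! ~ sqrt(2π N)(N/e)^N and (11N)! ~ sqrt(2π·11N)·(11N/e)^(11N).
  (N!)^11/(11N)! ~ (2π N)^(11/2) (N/e)^(11N) / [sqrt(2π·11N) (11N/e)^(11N)]
     = (2π N)^(11/2) / sqrt(2π·11N) · (N/(11N))^(11N)
     = (2π N)^((11−1)/2) / sqrt(11) · 11^(−11N).
Since 11^11 > 1, the factor 11^(−11N) decays exponentially, so the ratio → 0. Substituting N = 21n gives the stated form.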